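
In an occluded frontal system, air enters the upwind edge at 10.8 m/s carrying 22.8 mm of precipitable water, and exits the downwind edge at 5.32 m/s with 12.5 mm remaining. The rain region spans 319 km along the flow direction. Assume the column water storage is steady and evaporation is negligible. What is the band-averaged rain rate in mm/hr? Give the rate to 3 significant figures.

Column moisture flux per unit crosswind length is F = V × PW.
Inflow: F_in = 10.8 × 22.8 = 246.24 mm·m/s
Outflow: F_out = 5.32 × 12.5 = 66.5 mm·m/s
Steady-state rate R = (F_in − F_out)/L = (246.24 − 66.5) / 319000 m = 5.634e-04 mm/s.
R = 5.634e-04 × 3600 = 2.03 mm/hr.

R ≈ 2.03 mm/hr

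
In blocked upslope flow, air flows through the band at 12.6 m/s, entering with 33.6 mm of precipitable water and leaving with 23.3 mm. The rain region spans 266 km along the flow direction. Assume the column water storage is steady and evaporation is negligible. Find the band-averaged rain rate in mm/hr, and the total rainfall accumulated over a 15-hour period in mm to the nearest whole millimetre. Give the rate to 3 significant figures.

R ≈ 1.76 mm/hr; total ≈ 26 mm

Column moisture flux per unit crosswind length is F = V × PW.
Inflow: F_in = 12.6 × 33.6 = 423.36 mm·m/s
Outflow: F_out = 12.6 × 23.3 = 293.58 mm·m/s
Steady-state rate R = (F_in − F_out)/L = (423.36 − 293.58) / 266000 m = 4.879e-04 mm/s.
R = 4.879e-04 × 3600 = 1.76 mm/hr.
Over 15 h: total = 1.76 × 15 = 26.4 ≈ 26 mm.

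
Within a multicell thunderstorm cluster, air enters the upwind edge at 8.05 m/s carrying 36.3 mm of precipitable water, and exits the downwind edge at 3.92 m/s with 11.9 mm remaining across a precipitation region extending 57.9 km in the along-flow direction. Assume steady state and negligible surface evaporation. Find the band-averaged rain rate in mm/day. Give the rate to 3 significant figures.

R ≈ 366 mm/day

Column moisture flux per unit crosswind length is F = V × PW.
Inflow: F_in = 8.05 × 36.3 = 292.215 mm·m/s
Outflow: F_out = 3.92 × 11.9 = 46.648 mm·m/s
Steady-state rate R = (F_in − F_out)/L = (292.215 − 46.648) / 57900 m = 4.241e-03 mm/s.
R = 4.241e-03 × 3600 × 24 = 366 mm/day.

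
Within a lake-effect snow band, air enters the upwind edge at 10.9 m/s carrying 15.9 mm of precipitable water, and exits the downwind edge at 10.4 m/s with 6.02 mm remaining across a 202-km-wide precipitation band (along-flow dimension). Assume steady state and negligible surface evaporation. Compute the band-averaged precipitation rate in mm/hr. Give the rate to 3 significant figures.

R ≈ 1.97 mm/hr

Column moisture flux per unit crosswind length is F = V × PW.
Inflow: F_in = 10.9 × 15.9 = 173.31 mm·m/s
Outflow: F_out = 10.4 × 6.02 = 62.608 mm·m/s
Steady-state rate R = (F_in − F_out)/L = (173.31 − 62.608) / 202000 m = 5.480e-04 mm/s.
R = 5.480e-04 × 3600 = 1.97 mm/hr.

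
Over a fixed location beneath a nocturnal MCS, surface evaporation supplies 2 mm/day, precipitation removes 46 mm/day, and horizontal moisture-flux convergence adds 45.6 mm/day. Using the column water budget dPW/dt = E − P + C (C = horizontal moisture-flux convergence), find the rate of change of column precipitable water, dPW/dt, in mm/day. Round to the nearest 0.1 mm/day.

dPW/dt ≈ 1.6 mm/day

dPW/dt = E − P + C = 2 − 46 + (45.6) = 1.6 mm/day.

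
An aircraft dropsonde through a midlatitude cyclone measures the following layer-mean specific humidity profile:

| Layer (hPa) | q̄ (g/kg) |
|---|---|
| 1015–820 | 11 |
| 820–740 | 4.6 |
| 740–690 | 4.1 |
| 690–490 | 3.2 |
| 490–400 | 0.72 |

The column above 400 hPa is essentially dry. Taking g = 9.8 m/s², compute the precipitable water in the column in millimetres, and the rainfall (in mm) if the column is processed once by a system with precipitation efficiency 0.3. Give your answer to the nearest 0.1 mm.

PW ≈ 34.9 mm; rainfall ≈ 10.5 mm

Precipitable water is the column-integrated vapour mass per unit area: PW = (1/g) Σ q̄ Δp, with q in kg/kg and Δp in Pa (1 kg/m² of water = 1 mm).
Layer 1015–820 hPa: Δp = 195 hPa = 19500 Pa, q̄ = 0.011 kg/kg → 0.011 × 19500 / 9.8 = 21.89 mm
Layer 820–740 hPa: Δp = 80 hPa = 8000 Pa, q̄ = 0.0046 kg/kg → 0.0046 × 8000 / 9.8 = 3.76 mm
Layer 740–690 hPa: Δp = 50 hPa = 5000 Pa, q̄ = 0.0041 kg/kg → 0.0041 × 5000 / 9.8 = 2.09 mm
Layer 690–490 hPa: Δp = 200 hPa = 20000 Pa, q̄ = 0.0032 kg/kg → 0.0032 × 20000 / 9.8 = 6.53 mm
Layer 490–400 hPa: Δp = 90 hPa = 9000 Pa, q̄ = 0.00072 kg/kg → 0.00072 × 9000 / 9.8 = 0.66 mm
PW = 21.89 + 3.76 + 2.09 + 6.53 + 0.66 = 34.93 ≈ 34.9 mm.
Rainfall = ε × PW = 0.3 × 34.9 = 10.5 mm.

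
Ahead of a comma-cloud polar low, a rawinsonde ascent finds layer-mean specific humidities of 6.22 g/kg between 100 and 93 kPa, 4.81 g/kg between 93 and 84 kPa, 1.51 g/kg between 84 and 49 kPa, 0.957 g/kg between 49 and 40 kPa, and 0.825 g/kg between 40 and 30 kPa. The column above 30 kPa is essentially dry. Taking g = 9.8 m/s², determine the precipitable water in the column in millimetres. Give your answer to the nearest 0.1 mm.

Precipitable water is the column-integrated vapour mass per unit area: PW = (1/g) Σ q̄ Δp, with q in kg/kg and Δp in Pa (1 kg/m² of water = 1 mm).
Layer 100–93 kPa: Δp = 70 hPa = 7000 Pa, q̄ = 0.00622 kg/kg → 0.00622 × 7000 / 9.8 = 4.44 mm
Layer 93–84 kPa: Δp = 90 hPa = 9000 Pa, q̄ = 0.00481 kg/kg → 0.00481 × 9000 / 9.8 = 4.42 mm
Layer 84–49 kPa: Δp = 350 hPa = 35000 Pa, q̄ = 0.00151 kg/kg → 0.00151 × 35000 / 9.8 = 5.39 mm
Layer 49–40 kPa: Δp = 90 hPa = 9000 Pa, q̄ = 0.000957 kg/kg → 0.000957 × 9000 / 9.8 = 0.88 mm
Layer 40–30 kPa: Δp = 100 hPa = 10000 Pa, q̄ = 0.000825 kg/kg → 0.000825 × 10000 / 9.8 = 0.84 mm
PW = 4.44 + 4.42 + 5.39 + 0.88 + 0.84 = 15.97 ≈ 16.0 mm.

PW ≈ 16.0 mm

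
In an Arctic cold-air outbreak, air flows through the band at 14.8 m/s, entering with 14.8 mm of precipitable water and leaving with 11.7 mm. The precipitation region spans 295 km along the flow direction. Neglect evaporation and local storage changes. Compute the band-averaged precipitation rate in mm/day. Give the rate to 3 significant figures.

Column moisture flux per unit crosswind length is F = V × PW.
Inflow: F_in = 14.8 × 14.8 = 219.04 mm·m/s
Outflow: F_out = 14.8 × 11.7 = 173.16 mm·m/s
Steady-state rate R = (F_in − F_out)/L = (219.04 − 173.16) / 295000 m = 1.555e-04 mm/s.
R = 1.555e-04 × 3600 × 24 = 13.4 mm/day.

R ≈ 13.4 mm/day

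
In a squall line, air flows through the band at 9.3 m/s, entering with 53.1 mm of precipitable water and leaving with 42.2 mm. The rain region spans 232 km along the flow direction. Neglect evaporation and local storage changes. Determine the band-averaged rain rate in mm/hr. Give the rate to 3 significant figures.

R ≈ 1.57 mm/hr

Column moisture flux per unit crosswind length is F = V × PW.
Inflow: F_in = 9.3 × 53.1 = 493.83 mm·m/s
Outflow: F_out = 9.3 × 42.2 = 392.46 mm·m/s
Steady-state rate R = (F_in − F_out)/L = (493.83 − 392.46) / 232000 m = 4.369e-04 mm/s.
R = 4.369e-04 × 3600 = 1.57 mm/hr.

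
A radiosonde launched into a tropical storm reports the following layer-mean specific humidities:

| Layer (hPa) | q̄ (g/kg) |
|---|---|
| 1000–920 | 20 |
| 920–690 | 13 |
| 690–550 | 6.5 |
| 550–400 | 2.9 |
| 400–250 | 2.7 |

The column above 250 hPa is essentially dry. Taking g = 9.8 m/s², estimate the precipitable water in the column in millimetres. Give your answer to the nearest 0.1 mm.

Precipitable water is the column-integrated vapour mass per unit area: PW = (1/g) Σ q̄ Δp, with q in kg/kg and Δp in Pa (1 kg/m² of water = 1 mm).
Layer 1000–920 hPa: Δp = 80 hPa = 8000 Pa, q̄ = 0.02 kg/kg → 0.02 × 8000 / 9.8 = 16.33 mm
Layer 920–690 hPa: Δp = 230 hPa = 23000 Pa, q̄ = 0.013 kg/kg → 0.013 × 23000 / 9.8 = 30.51 mm
Layer 690–550 hPa: Δp = 140 hPa = 14000 Pa, q̄ = 0.0065 kg/kg → 0.0065 × 14000 / 9.8 = 9.29 mm
Layer 550–400 hPa: Δp = 150 hPa = 15000 Pa, q̄ = 0.0029 kg/kg → 0.0029 × 15000 / 9.8 = 4.44 mm
Layer 400–250 hPa: Δp = 150 hPa = 15000 Pa, q̄ = 0.0027 kg/kg → 0.0027 × 15000 / 9.8 = 4.13 mm
PW = 16.33 + 30.51 + 9.29 + 4.44 + 4.13 = 64.70 ≈ 64.7 mm.

PW ≈ 64.7 mm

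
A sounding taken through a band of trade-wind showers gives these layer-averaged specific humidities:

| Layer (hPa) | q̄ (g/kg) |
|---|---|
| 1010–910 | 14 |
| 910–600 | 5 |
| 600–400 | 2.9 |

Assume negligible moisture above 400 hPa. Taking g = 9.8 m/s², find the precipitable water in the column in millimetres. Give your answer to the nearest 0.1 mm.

Precipitable water is the column-integrated vapour mass per unit area: PW = (1/g) Σ q̄ Δp, with q in kg/kg and Δp in Pa (1 kg/m² of water = 1 mm).
Layer 1010–910 hPa: Δp = 100 hPa = 10000 Pa, q̄ = 0.014 kg/kg → 0.014 × 10000 / 9.8 = 14.29 mm
Layer 910–600 hPa: Δp = 310 hPa = 31000 Pa, q̄ = 0.005 kg/kg → 0.005 × 31000 / 9.8 = 15.82 mm
Layer 600–400 hPa: Δp = 200 hPa = 20000 Pa, q̄ = 0.0029 kg/kg → 0.0029 × 20000 / 9.8 = 5.92 mm
PW = 14.29 + 15.82 + 5.92 = 36.03 ≈ 36.0 mm.

PW ≈ 36.0 mm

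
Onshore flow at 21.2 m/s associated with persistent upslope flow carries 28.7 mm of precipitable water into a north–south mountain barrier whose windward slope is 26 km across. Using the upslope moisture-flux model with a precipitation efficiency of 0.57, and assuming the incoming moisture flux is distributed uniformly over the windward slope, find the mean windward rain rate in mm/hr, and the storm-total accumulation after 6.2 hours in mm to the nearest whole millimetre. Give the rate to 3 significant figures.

Incoming column moisture flux per unit ridge length: F = V × PW = 21.2 × 28.7 = 608.44 mm·m/s.
Spread over the 26 km slope with efficiency ε = 0.57: R = ε·F/W = 0.57 × 608.44 / 26000 m = 1.334e-02 mm/s.
R = 1.334e-02 × 3600 = 48.0 mm/hr.
Over 6.2 h: total = 48.0 × 6.2 = 297.6 ≈ 298 mm.

R ≈ 48.0 mm/hr; total ≈ 298 mm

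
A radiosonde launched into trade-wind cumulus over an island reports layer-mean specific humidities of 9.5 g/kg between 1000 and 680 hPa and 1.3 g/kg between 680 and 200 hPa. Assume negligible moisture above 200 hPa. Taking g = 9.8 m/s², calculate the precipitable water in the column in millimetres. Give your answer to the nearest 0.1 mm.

PW ≈ 37.4 mm

Precipitable water is the column-integrated vapour mass per unit area: PW = (1/g) Σ q̄ Δp, with q in kg/kg and Δp in Pa (1 kg/m² of water = 1 mm).
Layer 1000–680 hPa: Δp = 320 hPa = 32000 Pa, q̄ = 0.0095 kg/kg → 0.0095 × 32000 / 9.8 = 31.02 mm
Layer 680–200 hPa: Δp = 480 hPa = 48000 Pa, q̄ = 0.0013 kg/kg → 0.0013 × 48000 / 9.8 = 6.37 mm
PW = 31.02 + 6.37 = 37.39 ≈ 37.4 mm.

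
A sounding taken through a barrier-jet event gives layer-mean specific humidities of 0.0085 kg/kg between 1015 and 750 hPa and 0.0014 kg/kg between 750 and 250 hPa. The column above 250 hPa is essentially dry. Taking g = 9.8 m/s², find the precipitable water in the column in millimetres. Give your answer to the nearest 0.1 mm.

Precipitable water is the column-integrated vapour mass per unit area: PW = (1/g) Σ q̄ Δp, with q in kg/kg and Δp in Pa (1 kg/m² of water = 1 mm).
Layer 1015–750 hPa: Δp = 265 hPa = 26500 Pa, q̄ = 0.0085 kg/kg → 0.0085 × 26500 / 9.8 = 22.98 mm
Layer 750–250 hPa: Δp = 500 hPa = 50000 Pa, q̄ = 0.0014 kg/kg → 0.0014 × 50000 / 9.8 = 7.14 mm
PW = 22.98 + 7.14 = 30.12 ≈ 30.1 mm.

PW ≈ 30.1 mm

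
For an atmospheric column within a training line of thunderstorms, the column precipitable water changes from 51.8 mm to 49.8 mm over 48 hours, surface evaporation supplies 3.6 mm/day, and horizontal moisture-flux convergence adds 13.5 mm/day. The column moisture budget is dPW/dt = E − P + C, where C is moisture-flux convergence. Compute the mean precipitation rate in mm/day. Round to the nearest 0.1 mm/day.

P ≈ 18.1 mm/day

dPW/dt = (49.8 − 51.8) mm / (48/24 day) = -1.000 mm/day.
P = E + C − dPW/dt = 3.6 + (13.5) − (-1.000) = 18.1 mm/day.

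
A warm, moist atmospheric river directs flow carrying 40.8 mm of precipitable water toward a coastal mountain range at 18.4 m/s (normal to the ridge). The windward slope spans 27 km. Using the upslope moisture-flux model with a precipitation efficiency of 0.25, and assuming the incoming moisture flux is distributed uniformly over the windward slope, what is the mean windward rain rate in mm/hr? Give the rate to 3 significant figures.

Incoming column moisture flux per unit ridge length: F = V × PW = 18.4 × 40.8 = 750.72 mm·m/s.
Spread over the 27 km slope with efficiency ε = 0.25: R = ε·F/W = 0.25 × 750.72 / 27000 m = 6.951e-03 mm/s.
R = 6.951e-03 × 3600 = 25.0 mm/hr.

R ≈ 25.0 mm/hr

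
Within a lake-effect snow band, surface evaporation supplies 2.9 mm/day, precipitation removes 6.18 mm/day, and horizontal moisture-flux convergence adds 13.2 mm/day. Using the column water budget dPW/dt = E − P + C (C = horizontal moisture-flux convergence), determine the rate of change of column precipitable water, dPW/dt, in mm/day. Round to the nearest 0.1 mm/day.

dPW/dt ≈ 9.9 mm/day

dPW/dt = E − P + C = 2.9 − 6.18 + (13.2) = 9.9 mm/day.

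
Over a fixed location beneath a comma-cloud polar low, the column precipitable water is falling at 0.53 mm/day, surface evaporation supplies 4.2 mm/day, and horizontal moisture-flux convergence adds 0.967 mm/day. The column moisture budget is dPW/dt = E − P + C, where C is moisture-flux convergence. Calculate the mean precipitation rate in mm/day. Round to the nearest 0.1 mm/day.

P ≈ 5.7 mm/day

dPW/dt = -0.53 mm/day.
P = E + C − dPW/dt = 4.2 + (0.967) − (-0.53) = 5.7 mm/day.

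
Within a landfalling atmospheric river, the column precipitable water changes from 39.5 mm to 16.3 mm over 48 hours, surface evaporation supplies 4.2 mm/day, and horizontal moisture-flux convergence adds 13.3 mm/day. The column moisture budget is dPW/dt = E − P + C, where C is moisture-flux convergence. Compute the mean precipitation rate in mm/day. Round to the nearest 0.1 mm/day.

dPW/dt = (16.3 − 39.5) mm / (48/24 day) = -11.600 mm/day.
P = E + C − dPW/dt = 4.2 + (13.3) − (-11.600) = 29.1 mm/day.

P ≈ 29.1 mm/day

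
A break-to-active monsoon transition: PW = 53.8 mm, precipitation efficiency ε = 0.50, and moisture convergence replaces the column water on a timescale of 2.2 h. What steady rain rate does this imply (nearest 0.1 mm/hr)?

R ≈ 12.2 mm/hr

Each overturning extracts ε × PW = 0.50 × 53.8 = 26.9 mm.
Rate = ε·PW / τ = 26.9 / 2.2 h = 12.2 mm/hr.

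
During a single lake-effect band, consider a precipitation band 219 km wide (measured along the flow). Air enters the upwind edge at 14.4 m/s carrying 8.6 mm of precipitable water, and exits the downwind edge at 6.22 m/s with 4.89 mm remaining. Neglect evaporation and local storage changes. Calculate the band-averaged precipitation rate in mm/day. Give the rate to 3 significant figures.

R ≈ 36.9 mm/day

Column moisture flux per unit crosswind length is F = V × PW.
Inflow: F_in = 14.4 × 8.6 = 123.84 mm·m/s
Outflow: F_out = 6.22 × 4.89 = 30.4158 mm·m/s
Steady-state rate R = (F_in − F_out)/L = (123.84 − 30.4158) / 219000 m = 4.266e-04 mm/s.
R = 4.266e-04 × 3600 × 24 = 36.9 mm/day.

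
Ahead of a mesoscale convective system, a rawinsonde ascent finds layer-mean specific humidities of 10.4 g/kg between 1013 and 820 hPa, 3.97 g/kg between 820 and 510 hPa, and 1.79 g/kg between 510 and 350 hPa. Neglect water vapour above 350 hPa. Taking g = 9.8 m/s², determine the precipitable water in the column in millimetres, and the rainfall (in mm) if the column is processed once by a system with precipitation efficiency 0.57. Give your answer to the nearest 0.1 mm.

PW ≈ 36.0 mm; rainfall ≈ 20.5 mm

Precipitable water is the column-integrated vapour mass per unit area: PW = (1/g) Σ q̄ Δp, with q in kg/kg and Δp in Pa (1 kg/m² of water = 1 mm).
Layer 1013–820 hPa: Δp = 193 hPa = 19300 Pa, q̄ = 0.0104 kg/kg → 0.0104 × 19300 / 9.8 = 20.48 mm
Layer 820–510 hPa: Δp = 310 hPa = 31000 Pa, q̄ = 0.00397 kg/kg → 0.00397 × 31000 / 9.8 = 12.56 mm
Layer 510–350 hPa: Δp = 160 hPa = 16000 Pa, q̄ = 0.00179 kg/kg → 0.00179 × 16000 / 9.8 = 2.92 mm
PW = 20.48 + 12.56 + 2.92 = 35.96 ≈ 36.0 mm.
Rainfall = ε × PW = 0.57 × 36.0 = 20.5 mm.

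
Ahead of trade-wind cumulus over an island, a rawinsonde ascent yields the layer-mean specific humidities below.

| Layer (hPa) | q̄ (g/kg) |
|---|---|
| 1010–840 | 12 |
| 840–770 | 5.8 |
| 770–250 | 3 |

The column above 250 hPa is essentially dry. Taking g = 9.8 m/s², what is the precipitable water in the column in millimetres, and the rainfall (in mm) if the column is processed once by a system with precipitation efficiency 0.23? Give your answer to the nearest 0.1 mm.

Precipitable water is the column-integrated vapour mass per unit area: PW = (1/g) Σ q̄ Δp, with q in kg/kg and Δp in Pa (1 kg/m² of water = 1 mm).
Layer 1010–840 hPa: Δp = 170 hPa = 17000 Pa, q̄ = 0.012 kg/kg → 0.012 × 17000 / 9.8 = 20.82 mm
Layer 840–770 hPa: Δp = 70 hPa = 7000 Pa, q̄ = 0.0058 kg/kg → 0.0058 × 7000 / 9.8 = 4.14 mm
Layer 770–250 hPa: Δp = 520 hPa = 52000 Pa, q̄ = 0.003 kg/kg → 0.003 × 52000 / 9.8 = 15.92 mm
PW = 20.82 + 4.14 + 15.92 = 40.88 ≈ 40.9 mm.
Rainfall = ε × PW = 0.23 × 40.9 = 9.4 mm.

PW ≈ 40.9 mm; rainfall ≈ 9.4 mm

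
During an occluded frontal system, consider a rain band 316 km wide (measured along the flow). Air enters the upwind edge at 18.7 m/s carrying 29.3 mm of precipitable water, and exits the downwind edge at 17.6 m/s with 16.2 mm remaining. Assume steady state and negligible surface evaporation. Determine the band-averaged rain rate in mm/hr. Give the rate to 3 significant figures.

R ≈ 2.99 mm/hr

Column moisture flux per unit crosswind length is F = V × PW.
Inflow: F_in = 18.7 × 29.3 = 547.91 mm·m/s
Outflow: F_out = 17.6 × 16.2 = 285.12 mm·m/s
Steady-state rate R = (F_in − F_out)/L = (547.91 − 285.12) / 316000 m = 8.316e-04 mm/s.
R = 8.316e-04 × 3600 = 2.99 mm/hr.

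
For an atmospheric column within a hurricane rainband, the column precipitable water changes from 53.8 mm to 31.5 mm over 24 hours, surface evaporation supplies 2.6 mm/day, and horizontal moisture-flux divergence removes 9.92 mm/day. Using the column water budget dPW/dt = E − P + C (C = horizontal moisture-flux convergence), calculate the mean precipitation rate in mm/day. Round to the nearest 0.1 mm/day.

P ≈ 15.0 mm/day

dPW/dt = (31.5 − 53.8) mm / (24/24 day) = -22.300 mm/day.
P = E + C − dPW/dt = 2.6 + (-9.92) − (-22.300) = 15.0 mm/day.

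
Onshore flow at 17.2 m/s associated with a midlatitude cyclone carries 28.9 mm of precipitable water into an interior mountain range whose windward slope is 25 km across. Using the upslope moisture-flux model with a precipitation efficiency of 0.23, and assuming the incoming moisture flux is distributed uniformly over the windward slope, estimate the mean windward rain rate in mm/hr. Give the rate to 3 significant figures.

Incoming column moisture flux per unit ridge length: F = V × PW = 17.2 × 28.9 = 497.08 mm·m/s.
Spread over the 25 km slope with efficiency ε = 0.23: R = ε·F/W = 0.23 × 497.08 / 25000 m = 4.573e-03 mm/s.
R = 4.573e-03 × 3600 = 16.5 mm/hr.

R ≈ 16.5 mm/hr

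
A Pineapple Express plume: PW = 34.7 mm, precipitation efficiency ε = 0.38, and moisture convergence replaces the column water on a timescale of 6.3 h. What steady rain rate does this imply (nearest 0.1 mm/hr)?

R ≈ 2.1 mm/hr

Each overturning extracts ε × PW = 0.38 × 34.7 = 13.186 mm.
Rate = ε·PW / τ = 13.186 / 6.3 h = 2.1 mm/hr.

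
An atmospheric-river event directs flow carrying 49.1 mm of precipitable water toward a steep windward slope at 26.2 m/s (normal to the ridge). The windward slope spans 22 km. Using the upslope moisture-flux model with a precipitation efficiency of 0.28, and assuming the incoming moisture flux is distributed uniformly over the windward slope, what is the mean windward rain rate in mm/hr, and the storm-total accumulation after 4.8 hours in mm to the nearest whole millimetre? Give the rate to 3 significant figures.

Incoming column moisture flux per unit ridge length: F = V × PW = 26.2 × 49.1 = 1286.42 mm·m/s.
Spread over the 22 km slope with efficiency ε = 0.28: R = ε·F/W = 0.28 × 1286.42 / 22000 m = 1.637e-02 mm/s.
R = 1.637e-02 × 3600 = 58.9 mm/hr.
Over 4.8 h: total = 58.9 × 4.8 = 282.72 ≈ 283 mm.

R ≈ 58.9 mm/hr; total ≈ 283 mm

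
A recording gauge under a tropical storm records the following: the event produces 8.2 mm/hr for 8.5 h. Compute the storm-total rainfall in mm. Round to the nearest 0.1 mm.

Total = Σ Rᵢ Δtᵢ = 8.2 × 8.5
      = 69.7 = 69.7 mm.

total ≈ 69.7 mm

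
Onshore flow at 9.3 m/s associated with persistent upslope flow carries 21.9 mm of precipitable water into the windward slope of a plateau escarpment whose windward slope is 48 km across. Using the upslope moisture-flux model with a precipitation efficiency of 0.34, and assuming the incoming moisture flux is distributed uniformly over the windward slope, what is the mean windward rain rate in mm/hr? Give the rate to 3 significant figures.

R ≈ 5.19 mm/hr

Incoming column moisture flux per unit ridge length: F = V × PW = 9.3 × 21.9 = 203.67 mm·m/s.
Spread over the 48 km slope with efficiency ε = 0.34: R = ε·F/W = 0.34 × 203.67 / 48000 m = 1.443e-03 mm/s.
R = 1.443e-03 × 3600 = 5.19 mm/hr.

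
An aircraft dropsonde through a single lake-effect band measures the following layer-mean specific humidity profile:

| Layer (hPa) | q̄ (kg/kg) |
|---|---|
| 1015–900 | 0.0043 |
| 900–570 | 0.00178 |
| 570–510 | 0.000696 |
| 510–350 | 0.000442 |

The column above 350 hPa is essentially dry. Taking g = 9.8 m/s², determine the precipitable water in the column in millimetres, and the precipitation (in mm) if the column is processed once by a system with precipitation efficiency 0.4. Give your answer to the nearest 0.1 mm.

Precipitable water is the column-integrated vapour mass per unit area: PW = (1/g) Σ q̄ Δp, with q in kg/kg and Δp in Pa (1 kg/m² of water = 1 mm).
Layer 1015–900 hPa: Δp = 115 hPa = 11500 Pa, q̄ = 0.0043 kg/kg → 0.0043 × 11500 / 9.8 = 5.05 mm
Layer 900–570 hPa: Δp = 330 hPa = 33000 Pa, q̄ = 0.00178 kg/kg → 0.00178 × 33000 / 9.8 = 5.99 mm
Layer 570–510 hPa: Δp = 60 hPa = 6000 Pa, q̄ = 0.000696 kg/kg → 0.000696 × 6000 / 9.8 = 0.43 mm
Layer 510–350 hPa: Δp = 160 hPa = 16000 Pa, q̄ = 0.000442 kg/kg → 0.000442 × 16000 / 9.8 = 0.72 mm
PW = 5.05 + 5.99 + 0.43 + 0.72 = 12.19 ≈ 12.2 mm.
Precipitation = ε × PW = 0.4 × 12.2 = 4.9 mm.

PW ≈ 12.2 mm; precipitation ≈ 4.9 mm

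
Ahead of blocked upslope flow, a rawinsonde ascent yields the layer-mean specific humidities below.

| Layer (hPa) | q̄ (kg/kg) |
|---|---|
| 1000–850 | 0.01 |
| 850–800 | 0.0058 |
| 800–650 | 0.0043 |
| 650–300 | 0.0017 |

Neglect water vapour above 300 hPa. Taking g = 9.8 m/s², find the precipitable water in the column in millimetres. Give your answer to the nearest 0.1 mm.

Precipitable water is the column-integrated vapour mass per unit area: PW = (1/g) Σ q̄ Δp, with q in kg/kg and Δp in Pa (1 kg/m² of water = 1 mm).
Layer 1000–850 hPa: Δp = 150 hPa = 15000 Pa, q̄ = 0.01 kg/kg → 0.01 × 15000 / 9.8 = 15.31 mm
Layer 850–800 hPa: Δp = 50 hPa = 5000 Pa, q̄ = 0.0058 kg/kg → 0.0058 × 5000 / 9.8 = 2.96 mm
Layer 800–650 hPa: Δp = 150 hPa = 15000 Pa, q̄ = 0.0043 kg/kg → 0.0043 × 15000 / 9.8 = 6.58 mm
Layer 650–300 hPa: Δp = 350 hPa = 35000 Pa, q̄ = 0.0017 kg/kg → 0.0017 × 35000 / 9.8 = 6.07 mm
PW = 15.31 + 2.96 + 6.58 + 6.07 = 30.92 ≈ 30.9 mm.

PW ≈ 30.9 mm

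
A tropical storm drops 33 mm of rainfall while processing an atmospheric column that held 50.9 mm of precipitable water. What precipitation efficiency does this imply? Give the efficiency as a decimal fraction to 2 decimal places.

ε = rainfall / PW = 33 / 50.9 = 0.65.

ε ≈ 0.65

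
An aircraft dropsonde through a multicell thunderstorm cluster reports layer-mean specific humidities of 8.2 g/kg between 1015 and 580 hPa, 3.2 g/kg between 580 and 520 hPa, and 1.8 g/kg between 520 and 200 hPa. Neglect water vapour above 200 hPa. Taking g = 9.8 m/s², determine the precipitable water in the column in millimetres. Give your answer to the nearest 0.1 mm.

PW ≈ 44.2 mm

Precipitable water is the column-integrated vapour mass per unit area: PW = (1/g) Σ q̄ Δp, with q in kg/kg and Δp in Pa (1 kg/m² of water = 1 mm).
Layer 1015–580 hPa: Δp = 435 hPa = 43500 Pa, q̄ = 0.0082 kg/kg → 0.0082 × 43500 / 9.8 = 36.40 mm
Layer 580–520 hPa: Δp = 60 hPa = 6000 Pa, q̄ = 0.0032 kg/kg → 0.0032 × 6000 / 9.8 = 1.96 mm
Layer 520–200 hPa: Δp = 320 hPa = 32000 Pa, q̄ = 0.0018 kg/kg → 0.0018 × 32000 / 9.8 = 5.88 mm
PW = 36.40 + 1.96 + 5.88 = 44.24 ≈ 44.2 mm.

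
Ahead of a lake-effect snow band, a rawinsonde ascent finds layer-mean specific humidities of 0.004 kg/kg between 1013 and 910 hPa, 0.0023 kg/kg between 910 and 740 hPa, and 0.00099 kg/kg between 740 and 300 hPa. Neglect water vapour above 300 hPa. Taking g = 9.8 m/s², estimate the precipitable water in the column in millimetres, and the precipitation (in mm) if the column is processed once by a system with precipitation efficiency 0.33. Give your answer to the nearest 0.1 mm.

Precipitable water is the column-integrated vapour mass per unit area: PW = (1/g) Σ q̄ Δp, with q in kg/kg and Δp in Pa (1 kg/m² of water = 1 mm).
Layer 1013–910 hPa: Δp = 103 hPa = 10300 Pa, q̄ = 0.004 kg/kg → 0.004 × 10300 / 9.8 = 4.20 mm
Layer 910–740 hPa: Δp = 170 hPa = 17000 Pa, q̄ = 0.0023 kg/kg → 0.0023 × 17000 / 9.8 = 3.99 mm
Layer 740–300 hPa: Δp = 440 hPa = 44000 Pa, q̄ = 0.00099 kg/kg → 0.00099 × 44000 / 9.8 = 4.44 mm
PW = 4.20 + 3.99 + 4.44 = 12.63 ≈ 12.6 mm.
Precipitation = ε × PW = 0.33 × 12.6 = 4.2 mm.

PW ≈ 12.6 mm; precipitation ≈ 4.2 mm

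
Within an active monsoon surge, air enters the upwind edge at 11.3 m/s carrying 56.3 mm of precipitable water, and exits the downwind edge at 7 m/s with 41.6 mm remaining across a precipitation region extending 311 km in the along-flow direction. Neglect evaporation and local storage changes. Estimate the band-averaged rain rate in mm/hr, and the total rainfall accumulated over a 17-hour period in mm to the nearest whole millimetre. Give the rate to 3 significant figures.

R ≈ 3.99 mm/hr; total ≈ 68 mm

Column moisture flux per unit crosswind length is F = V × PW.
Inflow: F_in = 11.3 × 56.3 = 636.19 mm·m/s
Outflow: F_out = 7 × 41.6 = 291.2 mm·m/s
Steady-state rate R = (F_in − F_out)/L = (636.19 − 291.2) / 311000 m = 1.109e-03 mm/s.
R = 1.109e-03 × 3600 = 3.99 mm/hr.
Over 17 h: total = 3.99 × 17 = 67.83 ≈ 68 mm.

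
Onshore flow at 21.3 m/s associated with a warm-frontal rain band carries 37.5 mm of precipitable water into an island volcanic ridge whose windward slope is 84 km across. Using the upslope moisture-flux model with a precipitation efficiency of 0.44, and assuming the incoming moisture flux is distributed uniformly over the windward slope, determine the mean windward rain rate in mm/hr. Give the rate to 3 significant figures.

R ≈ 15.1 mm/hr

Incoming column moisture flux per unit ridge length: F = V × PW = 21.3 × 37.5 = 798.75 mm·m/s.
Spread over the 84 km slope with efficiency ε = 0.44: R = ε·F/W = 0.44 × 798.75 / 84000 m = 4.184e-03 mm/s.
R = 4.184e-03 × 3600 = 15.1 mm/hr.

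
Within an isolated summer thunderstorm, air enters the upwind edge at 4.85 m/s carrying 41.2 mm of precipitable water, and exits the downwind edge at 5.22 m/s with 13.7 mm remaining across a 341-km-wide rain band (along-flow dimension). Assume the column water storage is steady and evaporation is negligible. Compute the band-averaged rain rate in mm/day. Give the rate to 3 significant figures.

Column moisture flux per unit crosswind length is F = V × PW.
Inflow: F_in = 4.85 × 41.2 = 199.82 mm·m/s
Outflow: F_out = 5.22 × 13.7 = 71.514 mm·m/s
Steady-state rate R = (F_in − F_out)/L = (199.82 − 71.514) / 341000 m = 3.763e-04 mm/s.
R = 3.763e-04 × 3600 × 24 = 32.5 mm/day.

R ≈ 32.5 mm/day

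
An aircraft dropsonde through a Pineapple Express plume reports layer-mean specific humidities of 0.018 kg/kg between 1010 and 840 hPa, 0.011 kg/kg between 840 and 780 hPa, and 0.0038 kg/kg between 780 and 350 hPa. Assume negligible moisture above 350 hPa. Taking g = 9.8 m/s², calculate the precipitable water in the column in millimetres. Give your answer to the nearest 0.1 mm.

PW ≈ 54.6 mm

Precipitable water is the column-integrated vapour mass per unit area: PW = (1/g) Σ q̄ Δp, with q in kg/kg and Δp in Pa (1 kg/m² of water = 1 mm).
Layer 1010–840 hPa: Δp = 170 hPa = 17000 Pa, q̄ = 0.018 kg/kg → 0.018 × 17000 / 9.8 = 31.22 mm
Layer 840–780 hPa: Δp = 60 hPa = 6000 Pa, q̄ = 0.011 kg/kg → 0.011 × 6000 / 9.8 = 6.73 mm
Layer 780–350 hPa: Δp = 430 hPa = 43000 Pa, q̄ = 0.0038 kg/kg → 0.0038 × 43000 / 9.8 = 16.67 mm
PW = 31.22 + 6.73 + 16.67 = 54.62 ≈ 54.6 mm.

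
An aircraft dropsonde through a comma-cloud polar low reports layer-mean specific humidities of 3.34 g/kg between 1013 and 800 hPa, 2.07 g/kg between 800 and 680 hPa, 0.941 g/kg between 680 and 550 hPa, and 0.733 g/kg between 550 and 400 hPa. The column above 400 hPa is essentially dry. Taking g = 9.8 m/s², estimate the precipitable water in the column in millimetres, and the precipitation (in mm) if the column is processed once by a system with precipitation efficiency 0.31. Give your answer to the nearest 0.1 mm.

PW ≈ 12.2 mm; precipitation ≈ 3.8 mm

Precipitable water is the column-integrated vapour mass per unit area: PW = (1/g) Σ q̄ Δp, with q in kg/kg and Δp in Pa (1 kg/m² of water = 1 mm).
Layer 1013–800 hPa: Δp = 213 hPa = 21300 Pa, q̄ = 0.00334 kg/kg → 0.00334 × 21300 / 9.8 = 7.26 mm
Layer 800–680 hPa: Δp = 120 hPa = 12000 Pa, q̄ = 0.00207 kg/kg → 0.00207 × 12000 / 9.8 = 2.53 mm
Layer 680–550 hPa: Δp = 130 hPa = 13000 Pa, q̄ = 0.000941 kg/kg → 0.000941 × 13000 / 9.8 = 1.25 mm
Layer 550–400 hPa: Δp = 150 hPa = 15000 Pa, q̄ = 0.000733 kg/kg → 0.000733 × 15000 / 9.8 = 1.12 mm
PW = 7.26 + 2.53 + 1.25 + 1.12 = 12.16 ≈ 12.2 mm.
Precipitation = ε × PW = 0.31 × 12.2 = 3.8 mm.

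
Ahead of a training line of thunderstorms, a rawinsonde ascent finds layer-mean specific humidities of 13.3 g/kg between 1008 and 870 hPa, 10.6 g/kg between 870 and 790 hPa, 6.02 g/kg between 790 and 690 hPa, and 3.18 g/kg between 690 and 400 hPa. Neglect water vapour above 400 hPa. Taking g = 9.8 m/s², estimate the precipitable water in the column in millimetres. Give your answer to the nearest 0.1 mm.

Precipitable water is the column-integrated vapour mass per unit area: PW = (1/g) Σ q̄ Δp, with q in kg/kg and Δp in Pa (1 kg/m² of water = 1 mm).
Layer 1008–870 hPa: Δp = 138 hPa = 13800 Pa, q̄ = 0.0133 kg/kg → 0.0133 × 13800 / 9.8 = 18.73 mm
Layer 870–790 hPa: Δp = 80 hPa = 8000 Pa, q̄ = 0.0106 kg/kg → 0.0106 × 8000 / 9.8 = 8.65 mm
Layer 790–690 hPa: Δp = 100 hPa = 10000 Pa, q̄ = 0.00602 kg/kg → 0.00602 × 10000 / 9.8 = 6.14 mm
Layer 690–400 hPa: Δp = 290 hPa = 29000 Pa, q̄ = 0.00318 kg/kg → 0.00318 × 29000 / 9.8 = 9.41 mm
PW = 18.73 + 8.65 + 6.14 + 9.41 = 42.93 ≈ 42.9 mm.

PW ≈ 42.9 mm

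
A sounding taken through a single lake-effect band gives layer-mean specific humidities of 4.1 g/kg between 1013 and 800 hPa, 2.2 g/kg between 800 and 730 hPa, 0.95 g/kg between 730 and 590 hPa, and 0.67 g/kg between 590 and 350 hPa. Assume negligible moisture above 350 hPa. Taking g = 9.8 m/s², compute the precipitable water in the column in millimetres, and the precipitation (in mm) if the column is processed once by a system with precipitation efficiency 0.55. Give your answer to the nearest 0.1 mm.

PW ≈ 13.5 mm; precipitation ≈ 7.4 mm

Precipitable water is the column-integrated vapour mass per unit area: PW = (1/g) Σ q̄ Δp, with q in kg/kg and Δp in Pa (1 kg/m² of water = 1 mm).
Layer 1013–800 hPa: Δp = 213 hPa = 21300 Pa, q̄ = 0.0041 kg/kg → 0.0041 × 21300 / 9.8 = 8.91 mm
Layer 800–730 hPa: Δp = 70 hPa = 7000 Pa, q̄ = 0.0022 kg/kg → 0.0022 × 7000 / 9.8 = 1.57 mm
Layer 730–590 hPa: Δp = 140 hPa = 14000 Pa, q̄ = 0.00095 kg/kg → 0.00095 × 14000 / 9.8 = 1.36 mm
Layer 590–350 hPa: Δp = 240 hPa = 24000 Pa, q̄ = 0.00067 kg/kg → 0.00067 × 24000 / 9.8 = 1.64 mm
PW = 8.91 + 1.57 + 1.36 + 1.64 = 13.48 ≈ 13.5 mm.
Precipitation = ε × PW = 0.55 × 13.5 = 7.4 mm.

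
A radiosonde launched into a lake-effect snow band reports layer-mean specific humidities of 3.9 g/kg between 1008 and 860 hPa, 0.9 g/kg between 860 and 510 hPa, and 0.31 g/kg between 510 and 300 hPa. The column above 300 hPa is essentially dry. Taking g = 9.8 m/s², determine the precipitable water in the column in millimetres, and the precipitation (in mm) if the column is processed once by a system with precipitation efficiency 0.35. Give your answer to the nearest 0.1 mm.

PW ≈ 9.8 mm; precipitation ≈ 3.4 mm

Precipitable water is the column-integrated vapour mass per unit area: PW = (1/g) Σ q̄ Δp, with q in kg/kg and Δp in Pa (1 kg/m² of water = 1 mm).
Layer 1008–860 hPa: Δp = 148 hPa = 14800 Pa, q̄ = 0.0039 kg/kg → 0.0039 × 14800 / 9.8 = 5.89 mm
Layer 860–510 hPa: Δp = 350 hPa = 35000 Pa, q̄ = 0.0009 kg/kg → 0.0009 × 35000 / 9.8 = 3.21 mm
Layer 510–300 hPa: Δp = 210 hPa = 21000 Pa, q̄ = 0.00031 kg/kg → 0.00031 × 21000 / 9.8 = 0.66 mm
PW = 5.89 + 3.21 + 0.66 = 9.76 ≈ 9.8 mm.
Precipitation = ε × PW = 0.35 × 9.8 = 3.4 mm.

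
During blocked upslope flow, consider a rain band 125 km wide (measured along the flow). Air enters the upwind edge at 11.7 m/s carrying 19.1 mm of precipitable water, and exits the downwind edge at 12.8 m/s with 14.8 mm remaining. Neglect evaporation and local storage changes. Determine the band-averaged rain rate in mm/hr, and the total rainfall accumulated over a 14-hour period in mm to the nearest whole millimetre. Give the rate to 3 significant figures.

Column moisture flux per unit crosswind length is F = V × PW.
Inflow: F_in = 11.7 × 19.1 = 223.47 mm·m/s
Outflow: F_out = 12.8 × 14.8 = 189.44 mm·m/s
Steady-state rate R = (F_in − F_out)/L = (223.47 − 189.44) / 125000 m = 2.722e-04 mm/s.
R = 2.722e-04 × 3600 = 0.980 mm/hr.
Over 14 h: total = 0.980 × 14 = 13.72 ≈ 14 mm.

R ≈ 0.980 mm/hr; total ≈ 14 mm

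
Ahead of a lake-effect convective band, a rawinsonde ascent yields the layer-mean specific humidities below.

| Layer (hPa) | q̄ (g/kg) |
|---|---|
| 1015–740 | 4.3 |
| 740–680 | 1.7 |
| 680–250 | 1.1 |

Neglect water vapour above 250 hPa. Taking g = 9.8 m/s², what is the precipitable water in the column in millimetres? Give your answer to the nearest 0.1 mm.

Precipitable water is the column-integrated vapour mass per unit area: PW = (1/g) Σ q̄ Δp, with q in kg/kg and Δp in Pa (1 kg/m² of water = 1 mm).
Layer 1015–740 hPa: Δp = 275 hPa = 27500 Pa, q̄ = 0.0043 kg/kg → 0.0043 × 27500 / 9.8 = 12.07 mm
Layer 740–680 hPa: Δp = 60 hPa = 6000 Pa, q̄ = 0.0017 kg/kg → 0.0017 × 6000 / 9.8 = 1.04 mm
Layer 680–250 hPa: Δp = 430 hPa = 43000 Pa, q̄ = 0.0011 kg/kg → 0.0011 × 43000 / 9.8 = 4.83 mm
PW = 12.07 + 1.04 + 4.83 = 17.94 ≈ 17.9 mm.

PW ≈ 17.9 mm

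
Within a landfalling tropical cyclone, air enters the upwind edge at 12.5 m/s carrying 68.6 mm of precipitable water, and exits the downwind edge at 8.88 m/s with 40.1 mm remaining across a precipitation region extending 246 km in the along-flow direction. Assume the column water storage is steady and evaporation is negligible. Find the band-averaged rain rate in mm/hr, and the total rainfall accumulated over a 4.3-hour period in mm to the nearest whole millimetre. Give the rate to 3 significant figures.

Column moisture flux per unit crosswind length is F = V × PW.
Inflow: F_in = 12.5 × 68.6 = 857.5 mm·m/s
Outflow: F_out = 8.88 × 40.1 = 356.088 mm·m/s
Steady-state rate R = (F_in − F_out)/L = (857.5 − 356.088) / 246000 m = 2.038e-03 mm/s.
R = 2.038e-03 × 3600 = 7.34 mm/hr.
Over 4.3 h: total = 7.34 × 4.3 = 31.562 ≈ 32 mm.

R ≈ 7.34 mm/hr; total ≈ 32 mm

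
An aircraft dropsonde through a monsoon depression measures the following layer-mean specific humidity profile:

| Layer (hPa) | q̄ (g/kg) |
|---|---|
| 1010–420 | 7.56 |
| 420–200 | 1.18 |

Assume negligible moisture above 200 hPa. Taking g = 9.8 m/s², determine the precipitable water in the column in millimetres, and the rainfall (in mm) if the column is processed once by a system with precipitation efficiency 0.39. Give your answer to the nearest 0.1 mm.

PW ≈ 48.2 mm; rainfall ≈ 18.8 mm

Precipitable water is the column-integrated vapour mass per unit area: PW = (1/g) Σ q̄ Δp, with q in kg/kg and Δp in Pa (1 kg/m² of water = 1 mm).
Layer 1010–420 hPa: Δp = 590 hPa = 59000 Pa, q̄ = 0.00756 kg/kg → 0.00756 × 59000 / 9.8 = 45.51 mm
Layer 420–200 hPa: Δp = 220 hPa = 22000 Pa, q̄ = 0.00118 kg/kg → 0.00118 × 22000 / 9.8 = 2.65 mm
PW = 45.51 + 2.65 = 48.16 ≈ 48.2 mm.
Rainfall = ε × PW = 0.39 × 48.2 = 18.8 mm.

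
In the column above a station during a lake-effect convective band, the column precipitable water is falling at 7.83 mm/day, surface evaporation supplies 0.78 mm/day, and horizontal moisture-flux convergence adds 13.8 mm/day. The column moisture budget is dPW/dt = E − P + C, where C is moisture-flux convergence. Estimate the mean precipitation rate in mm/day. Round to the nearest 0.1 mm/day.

P ≈ 22.4 mm/day

dPW/dt = -7.83 mm/day.
P = E + C − dPW/dt = 0.78 + (13.8) − (-7.83) = 22.4 mm/day.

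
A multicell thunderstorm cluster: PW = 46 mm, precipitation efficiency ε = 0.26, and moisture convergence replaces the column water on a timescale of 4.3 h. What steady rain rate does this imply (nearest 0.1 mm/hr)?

R ≈ 2.8 mm/hr

Each overturning extracts ε × PW = 0.26 × 46 = 11.96 mm.
Rate = ε·PW / τ = 11.96 / 4.3 h = 2.8 mm/hr.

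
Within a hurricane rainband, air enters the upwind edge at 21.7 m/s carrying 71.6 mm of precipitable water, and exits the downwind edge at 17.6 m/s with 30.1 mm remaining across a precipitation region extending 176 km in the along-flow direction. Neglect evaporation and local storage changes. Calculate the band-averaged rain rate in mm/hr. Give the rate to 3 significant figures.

Column moisture flux per unit crosswind length is F = V × PW.
Inflow: F_in = 21.7 × 71.6 = 1553.72 mm·m/s
Outflow: F_out = 17.6 × 30.1 = 529.76 mm·m/s
Steady-state rate R = (F_in − F_out)/L = (1553.72 − 529.76) / 176000 m = 5.818e-03 mm/s.
R = 5.818e-03 × 3600 = 20.9 mm/hr.

R ≈ 20.9 mm/hr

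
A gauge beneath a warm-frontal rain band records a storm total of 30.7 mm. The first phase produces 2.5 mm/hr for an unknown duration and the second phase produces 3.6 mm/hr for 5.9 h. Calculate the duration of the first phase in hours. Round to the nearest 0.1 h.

Known phases: 3.6 × 5.9 = 21.24 mm.
Remaining depth = 30.7 − 21.24 = 9.46 mm.
Duration = 9.46 / 2.5 = 3.8 h.

duration ≈ 3.8 h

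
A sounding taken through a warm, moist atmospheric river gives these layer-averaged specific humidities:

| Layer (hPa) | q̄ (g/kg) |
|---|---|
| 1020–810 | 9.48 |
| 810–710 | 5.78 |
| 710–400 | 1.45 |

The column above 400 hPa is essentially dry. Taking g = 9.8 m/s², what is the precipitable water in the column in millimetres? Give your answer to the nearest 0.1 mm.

PW ≈ 30.8 mm

Precipitable water is the column-integrated vapour mass per unit area: PW = (1/g) Σ q̄ Δp, with q in kg/kg and Δp in Pa (1 kg/m² of water = 1 mm).
Layer 1020–810 hPa: Δp = 210 hPa = 21000 Pa, q̄ = 0.00948 kg/kg → 0.00948 × 21000 / 9.8 = 20.31 mm
Layer 810–710 hPa: Δp = 100 hPa = 10000 Pa, q̄ = 0.00578 kg/kg → 0.00578 × 10000 / 9.8 = 5.90 mm
Layer 710–400 hPa: Δp = 310 hPa = 31000 Pa, q̄ = 0.00145 kg/kg → 0.00145 × 31000 / 9.8 = 4.59 mm
PW = 20.31 + 5.90 + 4.59 = 30.80 ≈ 30.8 mm.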